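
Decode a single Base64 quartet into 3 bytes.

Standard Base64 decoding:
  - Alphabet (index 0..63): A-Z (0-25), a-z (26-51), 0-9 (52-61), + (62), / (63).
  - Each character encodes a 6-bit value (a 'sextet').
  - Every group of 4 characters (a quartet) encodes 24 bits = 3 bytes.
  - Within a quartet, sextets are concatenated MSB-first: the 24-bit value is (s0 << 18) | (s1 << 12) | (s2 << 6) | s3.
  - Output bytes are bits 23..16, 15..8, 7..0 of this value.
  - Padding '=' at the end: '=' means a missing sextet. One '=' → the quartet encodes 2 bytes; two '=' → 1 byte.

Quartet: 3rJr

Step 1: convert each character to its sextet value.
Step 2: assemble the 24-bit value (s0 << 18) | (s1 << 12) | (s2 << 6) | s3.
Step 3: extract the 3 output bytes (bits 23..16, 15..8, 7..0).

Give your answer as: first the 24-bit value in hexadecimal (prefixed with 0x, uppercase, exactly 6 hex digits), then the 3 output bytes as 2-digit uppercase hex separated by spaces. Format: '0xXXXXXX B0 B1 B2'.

Sextets: 3=55, r=43, J=9, r=43
24-bit: (55<<18) | (43<<12) | (9<<6) | 43
      = 0xDC0000 | 0x02B000 | 0x000240 | 0x00002B
      = 0xDEB26B
Bytes: (v>>16)&0xFF=DE, (v>>8)&0xFF=B2, v&0xFF=6B

Answer: 0xDEB26B DE B2 6B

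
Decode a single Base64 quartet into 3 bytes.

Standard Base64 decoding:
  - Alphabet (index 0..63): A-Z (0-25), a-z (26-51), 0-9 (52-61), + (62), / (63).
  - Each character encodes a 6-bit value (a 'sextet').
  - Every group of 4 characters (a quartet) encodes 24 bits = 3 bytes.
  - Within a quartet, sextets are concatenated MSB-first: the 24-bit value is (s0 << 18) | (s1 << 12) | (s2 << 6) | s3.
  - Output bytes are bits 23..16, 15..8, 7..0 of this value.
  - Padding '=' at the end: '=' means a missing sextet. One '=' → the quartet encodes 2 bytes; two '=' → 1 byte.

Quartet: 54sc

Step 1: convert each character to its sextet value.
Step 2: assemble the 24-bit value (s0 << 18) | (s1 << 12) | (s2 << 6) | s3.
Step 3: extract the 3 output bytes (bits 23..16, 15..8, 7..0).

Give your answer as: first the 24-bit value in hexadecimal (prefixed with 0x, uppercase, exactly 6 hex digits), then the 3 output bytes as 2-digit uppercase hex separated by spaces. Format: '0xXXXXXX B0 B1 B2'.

Answer: 0xE78B1C E7 8B 1C

Derivation:
Sextets: 5=57, 4=56, s=44, c=28
24-bit: (57<<18) | (56<<12) | (44<<6) | 28
      = 0xE40000 | 0x038000 | 0x000B00 | 0x00001C
      = 0xE78B1C
Bytes: (v>>16)&0xFF=E7, (v>>8)&0xFF=8B, v&0xFF=1C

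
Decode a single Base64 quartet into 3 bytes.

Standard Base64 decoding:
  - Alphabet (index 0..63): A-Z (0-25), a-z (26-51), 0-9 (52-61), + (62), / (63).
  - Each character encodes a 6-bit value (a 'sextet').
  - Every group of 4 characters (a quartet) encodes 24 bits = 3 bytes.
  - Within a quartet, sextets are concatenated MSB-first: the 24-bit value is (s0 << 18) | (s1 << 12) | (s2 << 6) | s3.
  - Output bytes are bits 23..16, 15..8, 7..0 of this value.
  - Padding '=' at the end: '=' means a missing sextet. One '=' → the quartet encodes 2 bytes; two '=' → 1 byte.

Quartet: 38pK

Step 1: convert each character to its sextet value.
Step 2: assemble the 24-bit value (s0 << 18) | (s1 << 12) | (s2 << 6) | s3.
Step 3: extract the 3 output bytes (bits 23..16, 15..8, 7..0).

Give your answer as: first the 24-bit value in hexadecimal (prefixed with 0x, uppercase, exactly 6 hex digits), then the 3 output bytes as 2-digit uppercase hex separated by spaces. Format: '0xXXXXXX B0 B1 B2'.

Sextets: 3=55, 8=60, p=41, K=10
24-bit: (55<<18) | (60<<12) | (41<<6) | 10
      = 0xDC0000 | 0x03C000 | 0x000A40 | 0x00000A
      = 0xDFCA4A
Bytes: (v>>16)&0xFF=DF, (v>>8)&0xFF=CA, v&0xFF=4A

Answer: 0xDFCA4A DF CA 4A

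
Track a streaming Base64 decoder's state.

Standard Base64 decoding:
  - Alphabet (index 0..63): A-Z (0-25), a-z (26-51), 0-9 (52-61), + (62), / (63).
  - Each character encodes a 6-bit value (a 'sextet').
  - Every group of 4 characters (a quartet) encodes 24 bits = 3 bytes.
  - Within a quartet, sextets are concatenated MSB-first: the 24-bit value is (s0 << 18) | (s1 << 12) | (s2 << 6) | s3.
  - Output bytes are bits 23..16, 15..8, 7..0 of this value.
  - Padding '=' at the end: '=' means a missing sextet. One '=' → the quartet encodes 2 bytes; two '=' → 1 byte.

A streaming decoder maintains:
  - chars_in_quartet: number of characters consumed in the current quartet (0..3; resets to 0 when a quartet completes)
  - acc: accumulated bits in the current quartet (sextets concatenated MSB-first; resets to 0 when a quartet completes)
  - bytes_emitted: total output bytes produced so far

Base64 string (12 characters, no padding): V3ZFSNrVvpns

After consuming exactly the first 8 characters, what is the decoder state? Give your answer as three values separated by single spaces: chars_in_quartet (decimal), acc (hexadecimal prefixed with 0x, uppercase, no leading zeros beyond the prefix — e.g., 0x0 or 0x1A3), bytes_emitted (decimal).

Answer: 0 0x0 6

Derivation:
After char 0 ('V'=21): chars_in_quartet=1 acc=0x15 bytes_emitted=0
After char 1 ('3'=55): chars_in_quartet=2 acc=0x577 bytes_emitted=0
After char 2 ('Z'=25): chars_in_quartet=3 acc=0x15DD9 bytes_emitted=0
After char 3 ('F'=5): chars_in_quartet=4 acc=0x577645 -> emit 57 76 45, reset; bytes_emitted=3
After char 4 ('S'=18): chars_in_quartet=1 acc=0x12 bytes_emitted=3
After char 5 ('N'=13): chars_in_quartet=2 acc=0x48D bytes_emitted=3
After char 6 ('r'=43): chars_in_quartet=3 acc=0x1236B bytes_emitted=3
After char 7 ('V'=21): chars_in_quartet=4 acc=0x48DAD5 -> emit 48 DA D5, reset; bytes_emitted=6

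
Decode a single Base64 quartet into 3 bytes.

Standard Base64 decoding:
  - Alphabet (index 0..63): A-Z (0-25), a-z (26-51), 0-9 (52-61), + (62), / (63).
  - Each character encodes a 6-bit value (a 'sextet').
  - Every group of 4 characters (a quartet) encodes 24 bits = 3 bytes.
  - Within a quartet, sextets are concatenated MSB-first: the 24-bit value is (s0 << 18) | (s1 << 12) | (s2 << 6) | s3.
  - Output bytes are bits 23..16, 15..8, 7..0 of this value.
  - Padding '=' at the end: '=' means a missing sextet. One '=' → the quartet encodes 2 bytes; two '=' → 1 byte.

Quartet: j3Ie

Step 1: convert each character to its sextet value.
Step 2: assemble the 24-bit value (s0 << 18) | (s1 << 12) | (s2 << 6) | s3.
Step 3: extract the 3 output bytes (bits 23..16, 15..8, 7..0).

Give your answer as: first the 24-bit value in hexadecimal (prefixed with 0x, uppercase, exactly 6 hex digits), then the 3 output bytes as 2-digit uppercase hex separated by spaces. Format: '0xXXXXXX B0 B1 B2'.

Answer: 0x8F721E 8F 72 1E

Derivation:
Sextets: j=35, 3=55, I=8, e=30
24-bit: (35<<18) | (55<<12) | (8<<6) | 30
      = 0x8C0000 | 0x037000 | 0x000200 | 0x00001E
      = 0x8F721E
Bytes: (v>>16)&0xFF=8F, (v>>8)&0xFF=72, v&0xFF=1E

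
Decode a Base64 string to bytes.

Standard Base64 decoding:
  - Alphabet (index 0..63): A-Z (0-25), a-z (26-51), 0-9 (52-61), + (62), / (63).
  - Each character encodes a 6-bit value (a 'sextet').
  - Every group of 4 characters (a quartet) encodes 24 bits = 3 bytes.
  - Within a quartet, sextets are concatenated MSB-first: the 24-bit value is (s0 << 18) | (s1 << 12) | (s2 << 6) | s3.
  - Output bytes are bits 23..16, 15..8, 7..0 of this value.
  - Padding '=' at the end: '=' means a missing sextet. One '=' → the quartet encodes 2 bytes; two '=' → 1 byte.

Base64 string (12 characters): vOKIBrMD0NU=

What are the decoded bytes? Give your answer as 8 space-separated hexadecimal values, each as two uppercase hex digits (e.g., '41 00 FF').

After char 0 ('v'=47): chars_in_quartet=1 acc=0x2F bytes_emitted=0
After char 1 ('O'=14): chars_in_quartet=2 acc=0xBCE bytes_emitted=0
After char 2 ('K'=10): chars_in_quartet=3 acc=0x2F38A bytes_emitted=0
After char 3 ('I'=8): chars_in_quartet=4 acc=0xBCE288 -> emit BC E2 88, reset; bytes_emitted=3
After char 4 ('B'=1): chars_in_quartet=1 acc=0x1 bytes_emitted=3
After char 5 ('r'=43): chars_in_quartet=2 acc=0x6B bytes_emitted=3
After char 6 ('M'=12): chars_in_quartet=3 acc=0x1ACC bytes_emitted=3
After char 7 ('D'=3): chars_in_quartet=4 acc=0x6B303 -> emit 06 B3 03, reset; bytes_emitted=6
After char 8 ('0'=52): chars_in_quartet=1 acc=0x34 bytes_emitted=6
After char 9 ('N'=13): chars_in_quartet=2 acc=0xD0D bytes_emitted=6
After char 10 ('U'=20): chars_in_quartet=3 acc=0x34354 bytes_emitted=6
Padding '=': partial quartet acc=0x34354 -> emit D0 D5; bytes_emitted=8

Answer: BC E2 88 06 B3 03 D0 D5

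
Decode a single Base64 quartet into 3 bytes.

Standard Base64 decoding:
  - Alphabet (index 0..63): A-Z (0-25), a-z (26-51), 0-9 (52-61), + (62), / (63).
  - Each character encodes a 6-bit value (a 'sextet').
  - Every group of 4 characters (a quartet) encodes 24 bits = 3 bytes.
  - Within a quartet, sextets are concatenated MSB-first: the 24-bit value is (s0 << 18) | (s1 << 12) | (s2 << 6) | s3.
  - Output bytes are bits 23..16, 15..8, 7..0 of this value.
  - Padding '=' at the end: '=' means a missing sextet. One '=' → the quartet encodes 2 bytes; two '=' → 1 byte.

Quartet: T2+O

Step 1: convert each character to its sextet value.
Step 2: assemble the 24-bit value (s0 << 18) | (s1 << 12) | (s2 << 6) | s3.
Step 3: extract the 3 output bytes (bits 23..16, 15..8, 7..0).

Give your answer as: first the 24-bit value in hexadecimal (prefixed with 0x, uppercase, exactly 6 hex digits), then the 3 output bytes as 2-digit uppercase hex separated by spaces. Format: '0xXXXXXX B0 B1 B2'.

Answer: 0x4F6F8E 4F 6F 8E

Derivation:
Sextets: T=19, 2=54, +=62, O=14
24-bit: (19<<18) | (54<<12) | (62<<6) | 14
      = 0x4C0000 | 0x036000 | 0x000F80 | 0x00000E
      = 0x4F6F8E
Bytes: (v>>16)&0xFF=4F, (v>>8)&0xFF=6F, v&0xFF=8E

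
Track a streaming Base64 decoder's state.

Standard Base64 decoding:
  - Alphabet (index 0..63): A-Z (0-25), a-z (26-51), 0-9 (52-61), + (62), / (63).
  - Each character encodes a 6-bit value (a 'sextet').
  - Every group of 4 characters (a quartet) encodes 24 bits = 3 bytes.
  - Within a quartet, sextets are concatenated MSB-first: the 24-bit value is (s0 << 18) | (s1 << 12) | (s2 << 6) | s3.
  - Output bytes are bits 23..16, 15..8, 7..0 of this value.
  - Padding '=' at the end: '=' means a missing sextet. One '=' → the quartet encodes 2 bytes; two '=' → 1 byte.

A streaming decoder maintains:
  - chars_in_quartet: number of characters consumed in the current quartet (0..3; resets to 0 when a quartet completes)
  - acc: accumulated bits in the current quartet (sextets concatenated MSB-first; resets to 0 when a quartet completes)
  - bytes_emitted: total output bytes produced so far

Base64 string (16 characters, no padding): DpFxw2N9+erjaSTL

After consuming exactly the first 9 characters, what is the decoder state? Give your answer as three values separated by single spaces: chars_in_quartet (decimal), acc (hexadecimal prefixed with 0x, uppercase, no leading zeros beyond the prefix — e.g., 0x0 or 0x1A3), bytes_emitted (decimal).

Answer: 1 0x3E 6

Derivation:
After char 0 ('D'=3): chars_in_quartet=1 acc=0x3 bytes_emitted=0
After char 1 ('p'=41): chars_in_quartet=2 acc=0xE9 bytes_emitted=0
After char 2 ('F'=5): chars_in_quartet=3 acc=0x3A45 bytes_emitted=0
After char 3 ('x'=49): chars_in_quartet=4 acc=0xE9171 -> emit 0E 91 71, reset; bytes_emitted=3
After char 4 ('w'=48): chars_in_quartet=1 acc=0x30 bytes_emitted=3
After char 5 ('2'=54): chars_in_quartet=2 acc=0xC36 bytes_emitted=3
After char 6 ('N'=13): chars_in_quartet=3 acc=0x30D8D bytes_emitted=3
After char 7 ('9'=61): chars_in_quartet=4 acc=0xC3637D -> emit C3 63 7D, reset; bytes_emitted=6
After char 8 ('+'=62): chars_in_quartet=1 acc=0x3E bytes_emitted=6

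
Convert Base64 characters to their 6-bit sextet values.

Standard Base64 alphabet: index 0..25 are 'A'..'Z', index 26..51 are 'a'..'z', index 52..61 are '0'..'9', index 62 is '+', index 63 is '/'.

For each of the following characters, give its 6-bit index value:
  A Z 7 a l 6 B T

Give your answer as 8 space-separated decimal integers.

Answer: 0 25 59 26 37 58 1 19

Derivation:
'A': A..Z range, ord('A') − ord('A') = 0
'Z': A..Z range, ord('Z') − ord('A') = 25
'7': 0..9 range, 52 + ord('7') − ord('0') = 59
'a': a..z range, 26 + ord('a') − ord('a') = 26
'l': a..z range, 26 + ord('l') − ord('a') = 37
'6': 0..9 range, 52 + ord('6') − ord('0') = 58
'B': A..Z range, ord('B') − ord('A') = 1
'T': A..Z range, ord('T') − ord('A') = 19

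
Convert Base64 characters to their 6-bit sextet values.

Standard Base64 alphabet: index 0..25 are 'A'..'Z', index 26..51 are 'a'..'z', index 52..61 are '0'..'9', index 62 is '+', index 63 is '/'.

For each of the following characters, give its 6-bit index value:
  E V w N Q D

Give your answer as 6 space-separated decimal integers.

'E': A..Z range, ord('E') − ord('A') = 4
'V': A..Z range, ord('V') − ord('A') = 21
'w': a..z range, 26 + ord('w') − ord('a') = 48
'N': A..Z range, ord('N') − ord('A') = 13
'Q': A..Z range, ord('Q') − ord('A') = 16
'D': A..Z range, ord('D') − ord('A') = 3

Answer: 4 21 48 13 16 3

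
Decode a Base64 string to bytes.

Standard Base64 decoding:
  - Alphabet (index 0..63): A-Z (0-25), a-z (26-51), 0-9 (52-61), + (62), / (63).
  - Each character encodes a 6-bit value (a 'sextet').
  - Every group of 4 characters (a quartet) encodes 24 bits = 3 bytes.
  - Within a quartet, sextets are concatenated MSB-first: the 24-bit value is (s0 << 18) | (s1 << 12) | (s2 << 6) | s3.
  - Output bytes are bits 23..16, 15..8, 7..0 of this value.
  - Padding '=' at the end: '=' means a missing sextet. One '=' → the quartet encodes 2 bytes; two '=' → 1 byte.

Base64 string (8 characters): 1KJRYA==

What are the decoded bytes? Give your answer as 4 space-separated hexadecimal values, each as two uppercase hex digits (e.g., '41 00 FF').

After char 0 ('1'=53): chars_in_quartet=1 acc=0x35 bytes_emitted=0
After char 1 ('K'=10): chars_in_quartet=2 acc=0xD4A bytes_emitted=0
After char 2 ('J'=9): chars_in_quartet=3 acc=0x35289 bytes_emitted=0
After char 3 ('R'=17): chars_in_quartet=4 acc=0xD4A251 -> emit D4 A2 51, reset; bytes_emitted=3
After char 4 ('Y'=24): chars_in_quartet=1 acc=0x18 bytes_emitted=3
After char 5 ('A'=0): chars_in_quartet=2 acc=0x600 bytes_emitted=3
Padding '==': partial quartet acc=0x600 -> emit 60; bytes_emitted=4

Answer: D4 A2 51 60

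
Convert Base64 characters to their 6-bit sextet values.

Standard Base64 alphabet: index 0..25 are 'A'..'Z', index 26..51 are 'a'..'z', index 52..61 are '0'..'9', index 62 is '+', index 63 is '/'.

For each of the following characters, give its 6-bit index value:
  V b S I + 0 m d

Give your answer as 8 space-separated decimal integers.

'V': A..Z range, ord('V') − ord('A') = 21
'b': a..z range, 26 + ord('b') − ord('a') = 27
'S': A..Z range, ord('S') − ord('A') = 18
'I': A..Z range, ord('I') − ord('A') = 8
'+': index 62
'0': 0..9 range, 52 + ord('0') − ord('0') = 52
'm': a..z range, 26 + ord('m') − ord('a') = 38
'd': a..z range, 26 + ord('d') − ord('a') = 29

Answer: 21 27 18 8 62 52 38 29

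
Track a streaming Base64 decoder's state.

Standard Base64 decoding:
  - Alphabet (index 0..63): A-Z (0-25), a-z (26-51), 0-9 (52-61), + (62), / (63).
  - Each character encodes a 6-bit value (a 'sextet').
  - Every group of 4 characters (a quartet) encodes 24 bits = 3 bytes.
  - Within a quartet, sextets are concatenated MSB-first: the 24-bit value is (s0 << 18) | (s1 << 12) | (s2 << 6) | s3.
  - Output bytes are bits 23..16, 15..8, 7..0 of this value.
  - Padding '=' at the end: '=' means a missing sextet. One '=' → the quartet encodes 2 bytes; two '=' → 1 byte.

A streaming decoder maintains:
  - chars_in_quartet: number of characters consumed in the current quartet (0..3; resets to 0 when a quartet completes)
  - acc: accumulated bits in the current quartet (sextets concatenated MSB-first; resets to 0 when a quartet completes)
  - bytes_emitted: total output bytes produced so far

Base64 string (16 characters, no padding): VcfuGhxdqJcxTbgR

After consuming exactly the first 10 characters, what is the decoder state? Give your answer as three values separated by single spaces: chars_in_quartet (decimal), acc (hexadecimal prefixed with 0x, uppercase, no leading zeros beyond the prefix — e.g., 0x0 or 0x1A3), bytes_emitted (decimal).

Answer: 2 0xA89 6

Derivation:
After char 0 ('V'=21): chars_in_quartet=1 acc=0x15 bytes_emitted=0
After char 1 ('c'=28): chars_in_quartet=2 acc=0x55C bytes_emitted=0
After char 2 ('f'=31): chars_in_quartet=3 acc=0x1571F bytes_emitted=0
After char 3 ('u'=46): chars_in_quartet=4 acc=0x55C7EE -> emit 55 C7 EE, reset; bytes_emitted=3
After char 4 ('G'=6): chars_in_quartet=1 acc=0x6 bytes_emitted=3
After char 5 ('h'=33): chars_in_quartet=2 acc=0x1A1 bytes_emitted=3
After char 6 ('x'=49): chars_in_quartet=3 acc=0x6871 bytes_emitted=3
After char 7 ('d'=29): chars_in_quartet=4 acc=0x1A1C5D -> emit 1A 1C 5D, reset; bytes_emitted=6
After char 8 ('q'=42): chars_in_quartet=1 acc=0x2A bytes_emitted=6
After char 9 ('J'=9): chars_in_quartet=2 acc=0xA89 bytes_emitted=6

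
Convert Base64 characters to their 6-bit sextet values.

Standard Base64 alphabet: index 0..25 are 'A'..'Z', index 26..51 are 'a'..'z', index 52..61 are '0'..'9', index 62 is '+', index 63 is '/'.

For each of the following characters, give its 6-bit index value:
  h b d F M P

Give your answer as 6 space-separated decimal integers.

Answer: 33 27 29 5 12 15

Derivation:
'h': a..z range, 26 + ord('h') − ord('a') = 33
'b': a..z range, 26 + ord('b') − ord('a') = 27
'd': a..z range, 26 + ord('d') − ord('a') = 29
'F': A..Z range, ord('F') − ord('A') = 5
'M': A..Z range, ord('M') − ord('A') = 12
'P': A..Z range, ord('P') − ord('A') = 15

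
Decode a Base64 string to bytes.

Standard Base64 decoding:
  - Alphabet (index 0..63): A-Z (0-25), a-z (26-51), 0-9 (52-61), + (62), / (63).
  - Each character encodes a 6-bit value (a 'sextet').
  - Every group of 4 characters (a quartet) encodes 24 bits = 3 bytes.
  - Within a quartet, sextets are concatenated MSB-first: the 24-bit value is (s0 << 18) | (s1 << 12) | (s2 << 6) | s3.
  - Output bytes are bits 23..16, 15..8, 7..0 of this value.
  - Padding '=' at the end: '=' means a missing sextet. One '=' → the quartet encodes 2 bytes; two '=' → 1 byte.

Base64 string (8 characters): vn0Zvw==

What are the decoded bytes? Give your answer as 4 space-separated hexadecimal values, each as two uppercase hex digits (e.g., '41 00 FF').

Answer: BE 7D 19 BF

Derivation:
After char 0 ('v'=47): chars_in_quartet=1 acc=0x2F bytes_emitted=0
After char 1 ('n'=39): chars_in_quartet=2 acc=0xBE7 bytes_emitted=0
After char 2 ('0'=52): chars_in_quartet=3 acc=0x2F9F4 bytes_emitted=0
After char 3 ('Z'=25): chars_in_quartet=4 acc=0xBE7D19 -> emit BE 7D 19, reset; bytes_emitted=3
After char 4 ('v'=47): chars_in_quartet=1 acc=0x2F bytes_emitted=3
After char 5 ('w'=48): chars_in_quartet=2 acc=0xBF0 bytes_emitted=3
Padding '==': partial quartet acc=0xBF0 -> emit BF; bytes_emitted=4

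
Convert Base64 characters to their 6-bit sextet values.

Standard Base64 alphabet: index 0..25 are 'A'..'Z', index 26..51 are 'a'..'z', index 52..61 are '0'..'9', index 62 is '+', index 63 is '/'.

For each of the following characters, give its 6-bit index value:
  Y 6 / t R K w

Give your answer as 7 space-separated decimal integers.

'Y': A..Z range, ord('Y') − ord('A') = 24
'6': 0..9 range, 52 + ord('6') − ord('0') = 58
'/': index 63
't': a..z range, 26 + ord('t') − ord('a') = 45
'R': A..Z range, ord('R') − ord('A') = 17
'K': A..Z range, ord('K') − ord('A') = 10
'w': a..z range, 26 + ord('w') − ord('a') = 48

Answer: 24 58 63 45 17 10 48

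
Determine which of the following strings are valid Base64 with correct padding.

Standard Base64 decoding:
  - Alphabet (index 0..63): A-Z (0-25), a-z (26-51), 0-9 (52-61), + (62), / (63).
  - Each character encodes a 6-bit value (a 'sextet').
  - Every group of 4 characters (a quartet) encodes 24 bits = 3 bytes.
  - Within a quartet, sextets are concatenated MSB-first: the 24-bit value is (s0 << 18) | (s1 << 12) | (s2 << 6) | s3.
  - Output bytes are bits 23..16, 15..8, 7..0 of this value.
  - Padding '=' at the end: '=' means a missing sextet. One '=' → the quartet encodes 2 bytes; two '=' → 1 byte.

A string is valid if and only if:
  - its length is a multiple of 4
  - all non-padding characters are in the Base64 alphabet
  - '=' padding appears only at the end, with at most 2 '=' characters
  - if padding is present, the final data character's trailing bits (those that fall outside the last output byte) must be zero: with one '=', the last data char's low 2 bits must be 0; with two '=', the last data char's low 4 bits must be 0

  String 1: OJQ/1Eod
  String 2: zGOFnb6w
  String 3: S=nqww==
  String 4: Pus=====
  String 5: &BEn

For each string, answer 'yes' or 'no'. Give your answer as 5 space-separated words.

Answer: yes yes no no no

Derivation:
String 1: 'OJQ/1Eod' → valid
String 2: 'zGOFnb6w' → valid
String 3: 'S=nqww==' → invalid (bad char(s): ['=']; '=' in middle)
String 4: 'Pus=====' → invalid (5 pad chars (max 2))
String 5: '&BEn' → invalid (bad char(s): ['&'])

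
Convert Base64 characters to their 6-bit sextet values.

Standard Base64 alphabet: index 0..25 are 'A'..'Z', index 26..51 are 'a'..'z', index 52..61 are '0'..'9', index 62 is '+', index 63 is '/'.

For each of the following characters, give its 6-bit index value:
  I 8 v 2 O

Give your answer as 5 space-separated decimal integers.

Answer: 8 60 47 54 14

Derivation:
'I': A..Z range, ord('I') − ord('A') = 8
'8': 0..9 range, 52 + ord('8') − ord('0') = 60
'v': a..z range, 26 + ord('v') − ord('a') = 47
'2': 0..9 range, 52 + ord('2') − ord('0') = 54
'O': A..Z range, ord('O') − ord('A') = 14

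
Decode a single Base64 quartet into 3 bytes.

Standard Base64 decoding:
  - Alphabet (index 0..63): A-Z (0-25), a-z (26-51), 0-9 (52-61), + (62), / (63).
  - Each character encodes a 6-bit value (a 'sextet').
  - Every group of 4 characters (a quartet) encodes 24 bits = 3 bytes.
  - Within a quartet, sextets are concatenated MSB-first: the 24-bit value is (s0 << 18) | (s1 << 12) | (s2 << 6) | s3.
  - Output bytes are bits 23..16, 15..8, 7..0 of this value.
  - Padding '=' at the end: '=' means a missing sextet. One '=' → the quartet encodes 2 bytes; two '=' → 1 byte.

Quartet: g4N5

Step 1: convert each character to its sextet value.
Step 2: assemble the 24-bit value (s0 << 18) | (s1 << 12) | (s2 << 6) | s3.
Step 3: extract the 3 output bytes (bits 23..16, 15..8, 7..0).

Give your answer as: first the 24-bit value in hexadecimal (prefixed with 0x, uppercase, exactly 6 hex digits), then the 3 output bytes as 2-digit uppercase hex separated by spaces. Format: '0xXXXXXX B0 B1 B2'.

Answer: 0x838379 83 83 79

Derivation:
Sextets: g=32, 4=56, N=13, 5=57
24-bit: (32<<18) | (56<<12) | (13<<6) | 57
      = 0x800000 | 0x038000 | 0x000340 | 0x000039
      = 0x838379
Bytes: (v>>16)&0xFF=83, (v>>8)&0xFF=83, v&0xFF=79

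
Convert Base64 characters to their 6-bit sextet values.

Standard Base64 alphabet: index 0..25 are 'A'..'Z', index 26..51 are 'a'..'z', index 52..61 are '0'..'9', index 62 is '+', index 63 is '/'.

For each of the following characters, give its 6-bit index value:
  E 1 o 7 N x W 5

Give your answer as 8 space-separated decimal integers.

Answer: 4 53 40 59 13 49 22 57

Derivation:
'E': A..Z range, ord('E') − ord('A') = 4
'1': 0..9 range, 52 + ord('1') − ord('0') = 53
'o': a..z range, 26 + ord('o') − ord('a') = 40
'7': 0..9 range, 52 + ord('7') − ord('0') = 59
'N': A..Z range, ord('N') − ord('A') = 13
'x': a..z range, 26 + ord('x') − ord('a') = 49
'W': A..Z range, ord('W') − ord('A') = 22
'5': 0..9 range, 52 + ord('5') − ord('0') = 57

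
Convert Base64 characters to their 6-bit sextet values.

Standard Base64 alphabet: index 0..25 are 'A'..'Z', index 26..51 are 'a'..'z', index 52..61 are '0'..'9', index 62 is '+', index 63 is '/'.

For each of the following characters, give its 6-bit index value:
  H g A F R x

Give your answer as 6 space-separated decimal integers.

'H': A..Z range, ord('H') − ord('A') = 7
'g': a..z range, 26 + ord('g') − ord('a') = 32
'A': A..Z range, ord('A') − ord('A') = 0
'F': A..Z range, ord('F') − ord('A') = 5
'R': A..Z range, ord('R') − ord('A') = 17
'x': a..z range, 26 + ord('x') − ord('a') = 49

Answer: 7 32 0 5 17 49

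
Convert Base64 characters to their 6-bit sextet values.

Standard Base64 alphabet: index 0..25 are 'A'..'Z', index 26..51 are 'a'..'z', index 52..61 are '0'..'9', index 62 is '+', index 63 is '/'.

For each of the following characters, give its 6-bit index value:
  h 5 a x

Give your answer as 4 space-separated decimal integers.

Answer: 33 57 26 49

Derivation:
'h': a..z range, 26 + ord('h') − ord('a') = 33
'5': 0..9 range, 52 + ord('5') − ord('0') = 57
'a': a..z range, 26 + ord('a') − ord('a') = 26
'x': a..z range, 26 + ord('x') − ord('a') = 49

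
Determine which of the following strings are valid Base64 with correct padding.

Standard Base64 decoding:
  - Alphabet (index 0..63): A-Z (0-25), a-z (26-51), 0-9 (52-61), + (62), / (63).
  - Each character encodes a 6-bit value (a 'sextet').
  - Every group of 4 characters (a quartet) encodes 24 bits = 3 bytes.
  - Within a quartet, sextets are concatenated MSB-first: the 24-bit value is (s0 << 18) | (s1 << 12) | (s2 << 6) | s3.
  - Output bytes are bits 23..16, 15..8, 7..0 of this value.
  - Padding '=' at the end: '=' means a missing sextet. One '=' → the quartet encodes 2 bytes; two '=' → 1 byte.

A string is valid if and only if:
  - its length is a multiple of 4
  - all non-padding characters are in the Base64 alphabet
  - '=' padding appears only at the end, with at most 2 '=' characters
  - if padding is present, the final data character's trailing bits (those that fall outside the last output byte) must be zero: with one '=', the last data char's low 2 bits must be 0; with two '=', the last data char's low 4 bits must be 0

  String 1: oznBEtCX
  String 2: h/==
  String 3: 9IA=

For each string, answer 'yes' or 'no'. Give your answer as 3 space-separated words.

String 1: 'oznBEtCX' → valid
String 2: 'h/==' → invalid (bad trailing bits)
String 3: '9IA=' → valid

Answer: yes no yes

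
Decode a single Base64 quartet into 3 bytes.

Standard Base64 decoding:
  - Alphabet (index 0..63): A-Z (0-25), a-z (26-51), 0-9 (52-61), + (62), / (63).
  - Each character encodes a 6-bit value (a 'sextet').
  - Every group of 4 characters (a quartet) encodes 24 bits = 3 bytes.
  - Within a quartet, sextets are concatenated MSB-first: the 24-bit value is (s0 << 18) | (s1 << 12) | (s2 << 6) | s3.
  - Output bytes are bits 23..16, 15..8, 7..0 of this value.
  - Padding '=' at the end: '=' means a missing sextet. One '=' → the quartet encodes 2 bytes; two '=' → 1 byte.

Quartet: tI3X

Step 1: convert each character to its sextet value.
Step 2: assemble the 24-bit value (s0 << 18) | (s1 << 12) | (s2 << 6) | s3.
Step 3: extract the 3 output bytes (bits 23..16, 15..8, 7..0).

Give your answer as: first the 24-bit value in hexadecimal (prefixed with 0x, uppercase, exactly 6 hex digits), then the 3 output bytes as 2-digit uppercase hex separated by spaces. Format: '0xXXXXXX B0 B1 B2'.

Sextets: t=45, I=8, 3=55, X=23
24-bit: (45<<18) | (8<<12) | (55<<6) | 23
      = 0xB40000 | 0x008000 | 0x000DC0 | 0x000017
      = 0xB48DD7
Bytes: (v>>16)&0xFF=B4, (v>>8)&0xFF=8D, v&0xFF=D7

Answer: 0xB48DD7 B4 8D D7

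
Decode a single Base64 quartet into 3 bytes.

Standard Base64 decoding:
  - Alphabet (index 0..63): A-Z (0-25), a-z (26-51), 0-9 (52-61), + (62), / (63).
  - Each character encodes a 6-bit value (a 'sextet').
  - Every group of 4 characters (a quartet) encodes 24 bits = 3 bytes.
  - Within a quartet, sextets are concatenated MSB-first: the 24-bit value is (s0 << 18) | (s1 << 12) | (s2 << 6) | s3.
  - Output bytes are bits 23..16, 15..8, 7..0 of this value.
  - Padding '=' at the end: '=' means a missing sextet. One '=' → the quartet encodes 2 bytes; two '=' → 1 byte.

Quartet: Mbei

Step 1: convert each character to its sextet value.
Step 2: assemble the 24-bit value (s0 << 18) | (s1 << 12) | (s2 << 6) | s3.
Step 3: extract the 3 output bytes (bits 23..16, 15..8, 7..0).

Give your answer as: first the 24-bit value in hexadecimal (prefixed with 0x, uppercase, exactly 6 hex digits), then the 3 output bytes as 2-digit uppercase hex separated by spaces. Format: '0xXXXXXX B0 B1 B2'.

Answer: 0x31B7A2 31 B7 A2

Derivation:
Sextets: M=12, b=27, e=30, i=34
24-bit: (12<<18) | (27<<12) | (30<<6) | 34
      = 0x300000 | 0x01B000 | 0x000780 | 0x000022
      = 0x31B7A2
Bytes: (v>>16)&0xFF=31, (v>>8)&0xFF=B7, v&0xFF=A2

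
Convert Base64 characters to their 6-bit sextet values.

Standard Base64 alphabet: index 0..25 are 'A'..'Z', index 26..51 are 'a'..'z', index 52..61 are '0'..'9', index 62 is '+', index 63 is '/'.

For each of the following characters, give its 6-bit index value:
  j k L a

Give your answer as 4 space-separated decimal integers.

Answer: 35 36 11 26

Derivation:
'j': a..z range, 26 + ord('j') − ord('a') = 35
'k': a..z range, 26 + ord('k') − ord('a') = 36
'L': A..Z range, ord('L') − ord('A') = 11
'a': a..z range, 26 + ord('a') − ord('a') = 26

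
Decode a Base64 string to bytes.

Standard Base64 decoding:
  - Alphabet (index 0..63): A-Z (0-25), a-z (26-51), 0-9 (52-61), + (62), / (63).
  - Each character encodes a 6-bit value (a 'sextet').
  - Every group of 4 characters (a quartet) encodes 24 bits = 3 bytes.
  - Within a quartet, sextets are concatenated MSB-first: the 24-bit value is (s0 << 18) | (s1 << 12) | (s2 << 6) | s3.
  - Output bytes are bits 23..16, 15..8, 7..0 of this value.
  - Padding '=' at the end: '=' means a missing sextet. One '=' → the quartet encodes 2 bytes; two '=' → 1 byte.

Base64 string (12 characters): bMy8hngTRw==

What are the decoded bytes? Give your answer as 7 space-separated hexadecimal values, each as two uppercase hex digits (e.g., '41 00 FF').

Answer: 6C CC BC 86 78 13 47

Derivation:
After char 0 ('b'=27): chars_in_quartet=1 acc=0x1B bytes_emitted=0
After char 1 ('M'=12): chars_in_quartet=2 acc=0x6CC bytes_emitted=0
After char 2 ('y'=50): chars_in_quartet=3 acc=0x1B332 bytes_emitted=0
After char 3 ('8'=60): chars_in_quartet=4 acc=0x6CCCBC -> emit 6C CC BC, reset; bytes_emitted=3
After char 4 ('h'=33): chars_in_quartet=1 acc=0x21 bytes_emitted=3
After char 5 ('n'=39): chars_in_quartet=2 acc=0x867 bytes_emitted=3
After char 6 ('g'=32): chars_in_quartet=3 acc=0x219E0 bytes_emitted=3
After char 7 ('T'=19): chars_in_quartet=4 acc=0x867813 -> emit 86 78 13, reset; bytes_emitted=6
After char 8 ('R'=17): chars_in_quartet=1 acc=0x11 bytes_emitted=6
After char 9 ('w'=48): chars_in_quartet=2 acc=0x470 bytes_emitted=6
Padding '==': partial quartet acc=0x470 -> emit 47; bytes_emitted=7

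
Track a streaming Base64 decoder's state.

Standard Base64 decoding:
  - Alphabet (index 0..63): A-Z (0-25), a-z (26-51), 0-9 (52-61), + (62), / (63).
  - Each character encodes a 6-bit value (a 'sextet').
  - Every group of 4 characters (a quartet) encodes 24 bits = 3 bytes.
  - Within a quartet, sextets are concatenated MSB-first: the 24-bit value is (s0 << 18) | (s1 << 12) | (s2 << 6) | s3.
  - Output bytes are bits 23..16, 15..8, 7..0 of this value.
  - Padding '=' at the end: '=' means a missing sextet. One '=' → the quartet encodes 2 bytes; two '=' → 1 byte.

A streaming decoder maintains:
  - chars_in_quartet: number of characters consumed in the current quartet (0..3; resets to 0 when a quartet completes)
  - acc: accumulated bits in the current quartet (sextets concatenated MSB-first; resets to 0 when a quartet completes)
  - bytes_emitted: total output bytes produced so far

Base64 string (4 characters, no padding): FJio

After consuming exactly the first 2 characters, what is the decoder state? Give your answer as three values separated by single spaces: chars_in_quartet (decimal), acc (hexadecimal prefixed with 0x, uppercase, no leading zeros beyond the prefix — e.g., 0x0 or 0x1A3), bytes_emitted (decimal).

Answer: 2 0x149 0

Derivation:
After char 0 ('F'=5): chars_in_quartet=1 acc=0x5 bytes_emitted=0
After char 1 ('J'=9): chars_in_quartet=2 acc=0x149 bytes_emitted=0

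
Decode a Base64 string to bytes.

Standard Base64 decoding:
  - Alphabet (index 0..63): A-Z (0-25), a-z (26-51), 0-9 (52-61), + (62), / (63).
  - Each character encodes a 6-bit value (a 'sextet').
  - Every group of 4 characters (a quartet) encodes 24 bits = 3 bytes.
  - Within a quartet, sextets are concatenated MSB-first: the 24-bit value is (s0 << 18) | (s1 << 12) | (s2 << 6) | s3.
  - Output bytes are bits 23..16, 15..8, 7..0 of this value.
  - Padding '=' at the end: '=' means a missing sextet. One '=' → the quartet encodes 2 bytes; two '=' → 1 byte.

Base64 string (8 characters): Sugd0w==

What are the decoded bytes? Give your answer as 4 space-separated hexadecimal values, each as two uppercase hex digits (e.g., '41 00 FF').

Answer: 4A E8 1D D3

Derivation:
After char 0 ('S'=18): chars_in_quartet=1 acc=0x12 bytes_emitted=0
After char 1 ('u'=46): chars_in_quartet=2 acc=0x4AE bytes_emitted=0
After char 2 ('g'=32): chars_in_quartet=3 acc=0x12BA0 bytes_emitted=0
After char 3 ('d'=29): chars_in_quartet=4 acc=0x4AE81D -> emit 4A E8 1D, reset; bytes_emitted=3
After char 4 ('0'=52): chars_in_quartet=1 acc=0x34 bytes_emitted=3
After char 5 ('w'=48): chars_in_quartet=2 acc=0xD30 bytes_emitted=3
Padding '==': partial quartet acc=0xD30 -> emit D3; bytes_emitted=4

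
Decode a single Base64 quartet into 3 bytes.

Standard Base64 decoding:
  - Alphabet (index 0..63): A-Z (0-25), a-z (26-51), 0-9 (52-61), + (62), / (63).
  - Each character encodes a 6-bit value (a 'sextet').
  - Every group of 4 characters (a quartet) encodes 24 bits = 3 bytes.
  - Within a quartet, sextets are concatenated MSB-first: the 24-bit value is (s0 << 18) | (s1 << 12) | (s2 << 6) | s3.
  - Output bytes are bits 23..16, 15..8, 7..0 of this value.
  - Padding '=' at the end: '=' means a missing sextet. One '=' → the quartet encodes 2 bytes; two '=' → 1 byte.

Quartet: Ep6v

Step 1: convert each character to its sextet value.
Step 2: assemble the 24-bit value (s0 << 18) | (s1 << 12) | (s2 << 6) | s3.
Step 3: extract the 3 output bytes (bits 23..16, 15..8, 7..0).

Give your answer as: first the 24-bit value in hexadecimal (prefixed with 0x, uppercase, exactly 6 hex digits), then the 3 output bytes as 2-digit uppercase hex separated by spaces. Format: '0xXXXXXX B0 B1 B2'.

Sextets: E=4, p=41, 6=58, v=47
24-bit: (4<<18) | (41<<12) | (58<<6) | 47
      = 0x100000 | 0x029000 | 0x000E80 | 0x00002F
      = 0x129EAF
Bytes: (v>>16)&0xFF=12, (v>>8)&0xFF=9E, v&0xFF=AF

Answer: 0x129EAF 12 9E AF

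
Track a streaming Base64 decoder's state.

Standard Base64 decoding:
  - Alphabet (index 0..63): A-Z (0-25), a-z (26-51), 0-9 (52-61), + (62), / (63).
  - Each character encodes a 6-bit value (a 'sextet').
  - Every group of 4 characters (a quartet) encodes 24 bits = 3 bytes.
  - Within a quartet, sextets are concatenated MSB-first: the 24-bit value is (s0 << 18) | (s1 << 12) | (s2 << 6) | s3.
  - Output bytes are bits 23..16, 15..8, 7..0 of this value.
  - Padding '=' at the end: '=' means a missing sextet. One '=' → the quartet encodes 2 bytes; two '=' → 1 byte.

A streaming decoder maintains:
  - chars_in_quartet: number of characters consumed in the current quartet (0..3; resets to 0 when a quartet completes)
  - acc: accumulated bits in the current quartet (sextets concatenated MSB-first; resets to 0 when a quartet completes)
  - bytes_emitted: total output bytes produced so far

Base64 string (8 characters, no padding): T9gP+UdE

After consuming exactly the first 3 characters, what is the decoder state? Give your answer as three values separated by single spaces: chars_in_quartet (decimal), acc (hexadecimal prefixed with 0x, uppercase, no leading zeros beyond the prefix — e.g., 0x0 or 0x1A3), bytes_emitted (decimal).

After char 0 ('T'=19): chars_in_quartet=1 acc=0x13 bytes_emitted=0
After char 1 ('9'=61): chars_in_quartet=2 acc=0x4FD bytes_emitted=0
After char 2 ('g'=32): chars_in_quartet=3 acc=0x13F60 bytes_emitted=0

Answer: 3 0x13F60 0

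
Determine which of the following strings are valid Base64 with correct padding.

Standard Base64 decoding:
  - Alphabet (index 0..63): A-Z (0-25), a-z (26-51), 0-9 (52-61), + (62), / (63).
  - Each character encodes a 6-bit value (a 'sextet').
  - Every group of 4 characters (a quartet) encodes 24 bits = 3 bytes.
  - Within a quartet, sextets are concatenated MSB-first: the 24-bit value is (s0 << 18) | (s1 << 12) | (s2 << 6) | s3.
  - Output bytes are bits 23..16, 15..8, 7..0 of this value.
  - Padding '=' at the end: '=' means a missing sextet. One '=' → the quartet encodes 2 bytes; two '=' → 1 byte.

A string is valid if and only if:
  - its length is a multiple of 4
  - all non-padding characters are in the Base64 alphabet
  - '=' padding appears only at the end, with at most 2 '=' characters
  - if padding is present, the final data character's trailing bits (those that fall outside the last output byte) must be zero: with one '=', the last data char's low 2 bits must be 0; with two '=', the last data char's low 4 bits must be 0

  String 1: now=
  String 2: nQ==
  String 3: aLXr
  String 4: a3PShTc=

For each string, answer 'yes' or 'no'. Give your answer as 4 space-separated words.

Answer: yes yes yes yes

Derivation:
String 1: 'now=' → valid
String 2: 'nQ==' → valid
String 3: 'aLXr' → valid
String 4: 'a3PShTc=' → valid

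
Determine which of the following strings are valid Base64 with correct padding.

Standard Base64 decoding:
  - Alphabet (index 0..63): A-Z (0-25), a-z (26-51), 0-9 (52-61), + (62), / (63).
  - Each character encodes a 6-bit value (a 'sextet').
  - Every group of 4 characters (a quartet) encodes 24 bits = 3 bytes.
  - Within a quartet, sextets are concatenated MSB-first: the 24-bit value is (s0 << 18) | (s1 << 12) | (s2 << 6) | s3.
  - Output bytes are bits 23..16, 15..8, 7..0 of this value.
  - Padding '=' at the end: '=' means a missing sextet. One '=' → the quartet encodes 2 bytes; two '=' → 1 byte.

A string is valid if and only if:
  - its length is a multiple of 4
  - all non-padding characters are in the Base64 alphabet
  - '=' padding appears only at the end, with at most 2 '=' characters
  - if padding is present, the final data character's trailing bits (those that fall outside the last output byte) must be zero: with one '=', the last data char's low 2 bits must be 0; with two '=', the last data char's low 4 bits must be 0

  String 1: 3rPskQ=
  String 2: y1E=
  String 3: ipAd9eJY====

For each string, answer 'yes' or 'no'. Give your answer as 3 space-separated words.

String 1: '3rPskQ=' → invalid (len=7 not mult of 4)
String 2: 'y1E=' → valid
String 3: 'ipAd9eJY====' → invalid (4 pad chars (max 2))

Answer: no yes no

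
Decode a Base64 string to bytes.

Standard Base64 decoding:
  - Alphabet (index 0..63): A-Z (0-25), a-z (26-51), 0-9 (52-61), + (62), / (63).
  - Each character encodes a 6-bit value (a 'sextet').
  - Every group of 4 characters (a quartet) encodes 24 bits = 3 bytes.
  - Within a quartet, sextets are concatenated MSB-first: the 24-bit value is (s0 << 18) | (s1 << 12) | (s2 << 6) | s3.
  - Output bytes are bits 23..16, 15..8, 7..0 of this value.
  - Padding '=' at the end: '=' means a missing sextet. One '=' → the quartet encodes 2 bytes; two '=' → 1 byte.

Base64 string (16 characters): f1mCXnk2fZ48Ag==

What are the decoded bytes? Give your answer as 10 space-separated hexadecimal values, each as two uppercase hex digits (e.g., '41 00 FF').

After char 0 ('f'=31): chars_in_quartet=1 acc=0x1F bytes_emitted=0
After char 1 ('1'=53): chars_in_quartet=2 acc=0x7F5 bytes_emitted=0
After char 2 ('m'=38): chars_in_quartet=3 acc=0x1FD66 bytes_emitted=0
After char 3 ('C'=2): chars_in_quartet=4 acc=0x7F5982 -> emit 7F 59 82, reset; bytes_emitted=3
After char 4 ('X'=23): chars_in_quartet=1 acc=0x17 bytes_emitted=3
After char 5 ('n'=39): chars_in_quartet=2 acc=0x5E7 bytes_emitted=3
After char 6 ('k'=36): chars_in_quartet=3 acc=0x179E4 bytes_emitted=3
After char 7 ('2'=54): chars_in_quartet=4 acc=0x5E7936 -> emit 5E 79 36, reset; bytes_emitted=6
After char 8 ('f'=31): chars_in_quartet=1 acc=0x1F bytes_emitted=6
After char 9 ('Z'=25): chars_in_quartet=2 acc=0x7D9 bytes_emitted=6
After char 10 ('4'=56): chars_in_quartet=3 acc=0x1F678 bytes_emitted=6
After char 11 ('8'=60): chars_in_quartet=4 acc=0x7D9E3C -> emit 7D 9E 3C, reset; bytes_emitted=9
After char 12 ('A'=0): chars_in_quartet=1 acc=0x0 bytes_emitted=9
After char 13 ('g'=32): chars_in_quartet=2 acc=0x20 bytes_emitted=9
Padding '==': partial quartet acc=0x20 -> emit 02; bytes_emitted=10

Answer: 7F 59 82 5E 79 36 7D 9E 3C 02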